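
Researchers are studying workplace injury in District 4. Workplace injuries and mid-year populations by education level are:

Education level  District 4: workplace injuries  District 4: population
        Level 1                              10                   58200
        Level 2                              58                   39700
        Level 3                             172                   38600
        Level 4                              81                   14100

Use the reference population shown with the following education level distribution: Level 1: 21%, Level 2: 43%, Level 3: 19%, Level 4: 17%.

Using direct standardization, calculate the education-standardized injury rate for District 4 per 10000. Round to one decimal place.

24.9

Education-specific rates per 10000 for District 4: 1.72, 14.61, 44.56, 57.45.
Standard weights: 0.21, 0.43, 0.19, 0.17.
Standardized rate: 0.2100×1.72 + 0.4300×14.61 + 0.1900×44.56 + 0.1700×57.45 = 24.8752 per 10000.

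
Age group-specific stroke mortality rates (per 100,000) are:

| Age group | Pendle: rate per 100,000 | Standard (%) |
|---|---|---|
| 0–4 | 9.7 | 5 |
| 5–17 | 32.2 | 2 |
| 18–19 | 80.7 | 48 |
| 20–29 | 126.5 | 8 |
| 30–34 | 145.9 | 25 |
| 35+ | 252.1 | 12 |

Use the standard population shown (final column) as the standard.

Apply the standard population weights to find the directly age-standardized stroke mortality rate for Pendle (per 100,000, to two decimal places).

116.71

Standard weights: 0.05, 0.02, 0.48, 0.08, 0.25, 0.12.
Standardized rate: 0.0500×9.7 + 0.0200×32.2 + 0.4800×80.7 + 0.0800×126.5 + 0.2500×145.9 + 0.1200×252.1 = 116.7120 per 100,000.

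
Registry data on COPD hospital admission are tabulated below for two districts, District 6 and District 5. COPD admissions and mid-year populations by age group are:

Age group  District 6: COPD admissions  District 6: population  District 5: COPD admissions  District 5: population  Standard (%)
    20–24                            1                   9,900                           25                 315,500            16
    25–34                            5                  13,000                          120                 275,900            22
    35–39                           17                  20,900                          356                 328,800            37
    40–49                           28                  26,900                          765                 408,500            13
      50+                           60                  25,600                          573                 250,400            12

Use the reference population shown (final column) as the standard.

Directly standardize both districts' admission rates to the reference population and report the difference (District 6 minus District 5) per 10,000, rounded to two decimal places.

Age-specific rates per 10,000 for District 6: 1.01, 3.85, 8.13, 10.41, 23.44.
For District 5: 0.79, 4.35, 10.83, 18.73, 22.88.
Standard weights: 0.16, 0.22, 0.37, 0.13, 0.12.
District 6: 0.1600×1.01 + 0.2200×3.85 + 0.3700×8.13 + 0.1300×10.41 + 0.1200×23.44 = 8.1830 per 10,000.
District 5: 0.1600×0.79 + 0.2200×4.35 + 0.3700×10.83 + 0.1300×18.73 + 0.1200×22.88 = 10.2703 per 10,000.
Difference = 8.1830 − 10.2703 = -2.0873.

-2.09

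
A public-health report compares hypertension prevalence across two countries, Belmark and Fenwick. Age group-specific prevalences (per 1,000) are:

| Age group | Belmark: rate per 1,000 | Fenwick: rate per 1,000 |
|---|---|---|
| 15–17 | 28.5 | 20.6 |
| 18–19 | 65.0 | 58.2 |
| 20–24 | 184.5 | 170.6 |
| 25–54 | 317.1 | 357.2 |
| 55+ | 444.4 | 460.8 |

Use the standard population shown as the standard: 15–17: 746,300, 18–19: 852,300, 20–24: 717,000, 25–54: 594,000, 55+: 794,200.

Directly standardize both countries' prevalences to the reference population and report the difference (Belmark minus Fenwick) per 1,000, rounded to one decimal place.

Standard total = 3,703,800; weights = 0.2015, 0.2301, 0.1936, 0.1604, 0.2144.
Belmark: 0.2015×28.5 + 0.2301×65.0 + 0.1936×184.5 + 0.1604×317.1 + 0.2144×444.4 = 202.5637 per 1,000.
Fenwick: 0.2015×20.6 + 0.2301×58.2 + 0.1936×170.6 + 0.1604×357.2 + 0.2144×460.8 = 206.6640 per 1,000.
Difference = 202.5637 − 206.6640 = -4.1003.

-4.1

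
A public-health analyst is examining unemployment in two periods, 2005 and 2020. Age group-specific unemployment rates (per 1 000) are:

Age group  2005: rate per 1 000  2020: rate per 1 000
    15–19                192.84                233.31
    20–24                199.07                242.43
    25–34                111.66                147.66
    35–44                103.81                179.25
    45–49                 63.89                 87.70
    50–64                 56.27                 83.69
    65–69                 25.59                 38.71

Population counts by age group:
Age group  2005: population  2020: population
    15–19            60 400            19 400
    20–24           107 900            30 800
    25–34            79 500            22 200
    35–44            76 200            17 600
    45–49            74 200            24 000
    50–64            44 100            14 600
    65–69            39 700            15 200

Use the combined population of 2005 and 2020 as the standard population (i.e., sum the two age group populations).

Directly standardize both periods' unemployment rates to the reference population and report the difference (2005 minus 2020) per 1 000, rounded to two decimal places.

-39.39

Combined standard total = 625 800; weights = 0.1275, 0.2216, 0.1625, 0.1499, 0.1569, 0.0938, 0.0877.
2005: 0.1275×192.84 + 0.2216×199.07 + 0.1625×111.66 + 0.1499×103.81 + 0.1569×63.89 + 0.0938×56.27 + 0.0877×25.59 = 119.9661 per 1 000.
2020: 0.1275×233.31 + 0.2216×242.43 + 0.1625×147.66 + 0.1499×179.25 + 0.1569×87.70 + 0.0938×83.69 + 0.0877×38.71 = 159.3541 per 1 000.
Difference = 119.9661 − 159.3541 = -39.3880.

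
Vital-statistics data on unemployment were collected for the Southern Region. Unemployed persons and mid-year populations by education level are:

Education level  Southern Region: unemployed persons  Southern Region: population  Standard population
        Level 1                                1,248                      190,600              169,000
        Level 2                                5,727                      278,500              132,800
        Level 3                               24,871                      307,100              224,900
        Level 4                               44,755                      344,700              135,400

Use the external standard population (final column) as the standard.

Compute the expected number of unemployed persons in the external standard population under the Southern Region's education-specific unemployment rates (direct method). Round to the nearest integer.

39631

Education-specific rates per 1,000 for the Southern Region: 6.548, 20.564, 80.987, 129.838.
Expected unemployed persons = Σ (standard pop × education-specific rate ÷ 1,000)
= 169,000×6.548/1,000 + 132,800×20.564/1,000 + 224,900×80.987/1,000 + 135,400×129.838/1,000
= 1106.57 + 2730.86 + 18213.90 + 17580.00 = 39631.33.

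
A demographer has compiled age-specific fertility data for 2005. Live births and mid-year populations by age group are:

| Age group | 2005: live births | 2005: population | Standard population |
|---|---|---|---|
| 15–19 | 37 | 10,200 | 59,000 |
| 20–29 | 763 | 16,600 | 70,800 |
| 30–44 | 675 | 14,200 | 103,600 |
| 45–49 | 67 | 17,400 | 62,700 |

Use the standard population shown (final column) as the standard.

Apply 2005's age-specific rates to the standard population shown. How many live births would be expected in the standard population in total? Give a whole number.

Age-specific rates per 1,000 for 2005: 3.627, 45.964, 47.535, 3.851.
Expected live births = Σ (standard pop × age-specific rate ÷ 1,000)
= 59,000×3.627/1,000 + 70,800×45.964/1,000 + 103,600×47.535/1,000 + 62,700×3.851/1,000
= 214.02 + 3254.24 + 4924.65 + 241.43 = 8634.34.

8634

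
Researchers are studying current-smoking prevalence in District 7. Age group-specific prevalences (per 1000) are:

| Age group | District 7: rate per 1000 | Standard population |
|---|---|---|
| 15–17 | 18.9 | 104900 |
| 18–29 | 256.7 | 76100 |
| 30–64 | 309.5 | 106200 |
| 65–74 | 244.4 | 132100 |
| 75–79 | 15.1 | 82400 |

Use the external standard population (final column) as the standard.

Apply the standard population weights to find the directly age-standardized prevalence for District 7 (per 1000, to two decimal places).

Standard total = 501700; weights = 0.2091, 0.1517, 0.2117, 0.2633, 0.1642.
Standardized rate: 0.2091×18.9 + 0.1517×256.7 + 0.2117×309.5 + 0.2633×244.4 + 0.1642×15.1 = 175.2359 per 1000.

175.24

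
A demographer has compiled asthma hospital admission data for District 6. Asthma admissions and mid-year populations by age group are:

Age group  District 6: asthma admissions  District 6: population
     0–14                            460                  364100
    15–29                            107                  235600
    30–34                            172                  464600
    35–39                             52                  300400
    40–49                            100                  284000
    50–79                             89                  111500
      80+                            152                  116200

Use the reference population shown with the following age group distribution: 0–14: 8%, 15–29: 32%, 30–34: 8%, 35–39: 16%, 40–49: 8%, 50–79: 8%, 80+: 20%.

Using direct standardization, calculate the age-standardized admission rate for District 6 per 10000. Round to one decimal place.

6.6

Age-specific rates per 10000 for District 6: 12.63, 4.54, 3.70, 1.73, 3.52, 7.98, 13.08.
Standard weights: 0.08, 0.32, 0.08, 0.16, 0.08, 0.08, 0.20.
Standardized rate: 0.0800×12.63 + 0.3200×4.54 + 0.0800×3.70 + 0.1600×1.73 + 0.0800×3.52 + 0.0800×7.98 + 0.2000×13.08 = 6.5736 per 10000.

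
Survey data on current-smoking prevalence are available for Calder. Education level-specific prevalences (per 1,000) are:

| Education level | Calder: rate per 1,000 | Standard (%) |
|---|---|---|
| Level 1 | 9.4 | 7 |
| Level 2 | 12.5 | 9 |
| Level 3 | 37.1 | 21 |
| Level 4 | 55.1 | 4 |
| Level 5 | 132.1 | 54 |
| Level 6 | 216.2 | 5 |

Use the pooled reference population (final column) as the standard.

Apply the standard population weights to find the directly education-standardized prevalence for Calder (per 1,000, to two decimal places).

Standard weights: 0.07, 0.09, 0.21, 0.04, 0.54, 0.05.
Standardized rate: 0.0700×9.4 + 0.0900×12.5 + 0.2100×37.1 + 0.0400×55.1 + 0.5400×132.1 + 0.0500×216.2 = 93.9220 per 1,000.

93.92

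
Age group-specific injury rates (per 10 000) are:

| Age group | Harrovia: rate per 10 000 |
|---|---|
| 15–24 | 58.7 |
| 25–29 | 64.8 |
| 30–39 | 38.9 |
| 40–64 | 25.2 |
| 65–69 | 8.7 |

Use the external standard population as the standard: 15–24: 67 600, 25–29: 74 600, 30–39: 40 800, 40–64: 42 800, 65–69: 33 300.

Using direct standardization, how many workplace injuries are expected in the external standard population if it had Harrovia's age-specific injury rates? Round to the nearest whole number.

Expected workplace injuries = Σ (standard pop × age-specific rate ÷ 10 000)
= 67 600×58.7/10 000 + 74 600×64.8/10 000 + 40 800×38.9/10 000 + 42 800×25.2/10 000 + 33 300×8.7/10 000
= 396.81 + 483.41 + 158.71 + 107.86 + 28.97 = 1175.76.

1176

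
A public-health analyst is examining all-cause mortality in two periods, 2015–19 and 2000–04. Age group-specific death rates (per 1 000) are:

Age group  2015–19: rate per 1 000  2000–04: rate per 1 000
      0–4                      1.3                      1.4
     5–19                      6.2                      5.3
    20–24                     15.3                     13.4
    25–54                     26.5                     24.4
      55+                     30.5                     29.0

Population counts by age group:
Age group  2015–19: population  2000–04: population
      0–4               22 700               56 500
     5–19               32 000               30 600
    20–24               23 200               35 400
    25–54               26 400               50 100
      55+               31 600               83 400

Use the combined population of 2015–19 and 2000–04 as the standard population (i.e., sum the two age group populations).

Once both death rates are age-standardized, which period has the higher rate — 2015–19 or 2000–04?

2015–19

Combined standard total = 391 900; weights = 0.2021, 0.1597, 0.1495, 0.1952, 0.2934.
2015–19: 0.2021×1.3 + 0.1597×6.2 + 0.1495×15.3 + 0.1952×26.5 + 0.2934×30.5 = 17.6637 per 1 000.
2000–04: 0.2021×1.4 + 0.1597×5.3 + 0.1495×13.4 + 0.1952×24.4 + 0.2934×29.0 = 16.4060 per 1 000.
The crude rates (16.53 vs 17.02) would put 2000–04 higher, but that reflects its age composition; once standardized to a common age structure, 2015–19 has the higher underlying rate.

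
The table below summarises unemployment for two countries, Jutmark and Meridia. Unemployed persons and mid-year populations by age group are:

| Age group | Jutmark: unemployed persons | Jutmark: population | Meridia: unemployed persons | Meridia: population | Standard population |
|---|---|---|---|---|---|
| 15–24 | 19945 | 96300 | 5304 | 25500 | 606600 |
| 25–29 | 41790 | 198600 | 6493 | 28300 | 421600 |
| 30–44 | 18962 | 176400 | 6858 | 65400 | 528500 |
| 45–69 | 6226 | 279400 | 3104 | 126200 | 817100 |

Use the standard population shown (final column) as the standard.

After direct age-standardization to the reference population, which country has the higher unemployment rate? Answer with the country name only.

Meridia

Age-specific rates per 1000 for Jutmark: 207.113, 210.423, 107.494, 22.283.
For Meridia: 208.000, 229.435, 104.862, 24.596.
Standard total = 2373800; weights = 0.2555, 0.1776, 0.2226, 0.3442.
Jutmark: 0.2555×207.113 + 0.1776×210.423 + 0.2226×107.494 + 0.3442×22.283 = 121.9006 per 1000.
Meridia: 0.2555×208.000 + 0.1776×229.435 + 0.2226×104.862 + 0.3442×24.596 = 125.7138 per 1000.
The crude rates (115.79 vs 88.67) would put Jutmark higher, but that reflects its age composition; once standardized to a common age structure, Meridia has the higher underlying rate.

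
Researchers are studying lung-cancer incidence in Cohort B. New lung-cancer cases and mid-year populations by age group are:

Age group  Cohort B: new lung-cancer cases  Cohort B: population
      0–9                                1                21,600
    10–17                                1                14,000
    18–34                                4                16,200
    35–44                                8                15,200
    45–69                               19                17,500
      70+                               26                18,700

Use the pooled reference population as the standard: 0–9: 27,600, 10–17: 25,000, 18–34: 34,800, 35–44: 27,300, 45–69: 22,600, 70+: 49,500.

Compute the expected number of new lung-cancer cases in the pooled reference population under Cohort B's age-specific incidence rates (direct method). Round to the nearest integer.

119

Age-specific rates per 100,000 for Cohort B: 4.63, 7.14, 24.69, 52.63, 108.57, 139.04.
Expected new lung-cancer cases = Σ (standard pop × age-specific rate ÷ 100,000)
= 27,600×4.63/100,000 + 25,000×7.14/100,000 + 34,800×24.69/100,000 + 27,300×52.63/100,000 + 22,600×108.57/100,000 + 49,500×139.04/100,000
= 1.28 + 1.79 + 8.59 + 14.37 + 24.54 + 68.82 = 119.39.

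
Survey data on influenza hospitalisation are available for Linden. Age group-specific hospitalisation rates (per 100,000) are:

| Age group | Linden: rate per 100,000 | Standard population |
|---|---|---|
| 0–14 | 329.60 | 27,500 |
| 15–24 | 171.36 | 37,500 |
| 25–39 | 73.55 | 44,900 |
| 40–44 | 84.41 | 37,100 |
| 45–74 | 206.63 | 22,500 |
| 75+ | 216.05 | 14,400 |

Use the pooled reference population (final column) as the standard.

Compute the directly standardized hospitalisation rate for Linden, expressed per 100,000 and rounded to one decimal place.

161.4

Standard total = 183,900; weights = 0.1495, 0.2039, 0.2442, 0.2017, 0.1223, 0.0783.
Standardized rate: 0.1495×329.60 + 0.2039×171.36 + 0.2442×73.55 + 0.2017×84.41 + 0.1223×206.63 + 0.0783×216.05 = 161.4154 per 100,000.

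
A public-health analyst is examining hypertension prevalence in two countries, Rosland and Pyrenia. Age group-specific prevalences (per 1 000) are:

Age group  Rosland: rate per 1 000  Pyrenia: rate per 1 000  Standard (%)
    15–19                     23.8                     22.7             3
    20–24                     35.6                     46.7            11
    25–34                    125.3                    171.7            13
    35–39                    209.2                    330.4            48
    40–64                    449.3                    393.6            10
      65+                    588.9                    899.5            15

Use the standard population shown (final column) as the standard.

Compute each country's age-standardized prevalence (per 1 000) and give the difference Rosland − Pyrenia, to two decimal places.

-106.42

Standard weights: 0.03, 0.11, 0.13, 0.48, 0.10, 0.15.
Rosland: 0.0300×23.8 + 0.1100×35.6 + 0.1300×125.3 + 0.4800×209.2 + 0.1000×449.3 + 0.1500×588.9 = 254.6000 per 1 000.
Pyrenia: 0.0300×22.7 + 0.1100×46.7 + 0.1300×171.7 + 0.4800×330.4 + 0.1000×393.6 + 0.1500×899.5 = 361.0160 per 1 000.
Difference = 254.6000 − 361.0160 = -106.4160.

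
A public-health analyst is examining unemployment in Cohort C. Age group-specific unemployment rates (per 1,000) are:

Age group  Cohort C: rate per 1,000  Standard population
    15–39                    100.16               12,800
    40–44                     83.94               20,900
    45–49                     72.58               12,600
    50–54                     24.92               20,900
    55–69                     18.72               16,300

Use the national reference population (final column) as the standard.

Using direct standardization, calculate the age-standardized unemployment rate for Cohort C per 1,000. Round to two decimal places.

57.21

Standard total = 83,500; weights = 0.1533, 0.2503, 0.1509, 0.2503, 0.1952.
Standardized rate: 0.1533×100.16 + 0.2503×83.94 + 0.1509×72.58 + 0.2503×24.92 + 0.1952×18.72 = 57.2080 per 1,000.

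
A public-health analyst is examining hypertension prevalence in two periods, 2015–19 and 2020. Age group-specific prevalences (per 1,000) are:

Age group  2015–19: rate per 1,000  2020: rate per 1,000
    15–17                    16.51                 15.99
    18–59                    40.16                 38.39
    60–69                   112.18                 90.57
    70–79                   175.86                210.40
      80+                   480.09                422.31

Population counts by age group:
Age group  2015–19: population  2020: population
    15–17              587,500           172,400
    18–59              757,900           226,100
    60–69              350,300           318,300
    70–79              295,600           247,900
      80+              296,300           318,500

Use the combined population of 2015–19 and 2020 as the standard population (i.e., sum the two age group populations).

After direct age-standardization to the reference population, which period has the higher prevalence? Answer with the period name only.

2015–19

Combined standard total = 3,570,800; weights = 0.2128, 0.2756, 0.1872, 0.1522, 0.1722.
2015–19: 0.2128×16.51 + 0.2756×40.16 + 0.1872×112.18 + 0.1522×175.86 + 0.1722×480.09 = 145.0113 per 1,000.
2020: 0.2128×15.99 + 0.2756×38.39 + 0.1872×90.57 + 0.1522×210.40 + 0.1722×422.31 = 135.6755 per 1,000.
The crude rates (119.63 vs 176.85) would put 2020 higher, but that reflects its age composition; once standardized to a common age structure, 2015–19 has the higher underlying rate.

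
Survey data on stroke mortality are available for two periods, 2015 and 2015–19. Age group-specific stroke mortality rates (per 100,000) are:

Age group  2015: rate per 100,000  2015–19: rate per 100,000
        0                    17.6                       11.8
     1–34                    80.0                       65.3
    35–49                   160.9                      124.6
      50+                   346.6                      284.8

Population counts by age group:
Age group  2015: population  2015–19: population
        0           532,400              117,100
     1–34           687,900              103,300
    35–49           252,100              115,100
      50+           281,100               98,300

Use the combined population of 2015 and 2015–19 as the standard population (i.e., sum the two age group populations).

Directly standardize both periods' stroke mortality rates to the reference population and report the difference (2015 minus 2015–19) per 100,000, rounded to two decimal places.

Combined standard total = 2,187,300; weights = 0.2969, 0.3617, 0.1679, 0.1735.
2015: 0.2969×17.6 + 0.3617×80.0 + 0.1679×160.9 + 0.1735×346.6 = 121.2955 per 100,000.
2015–19: 0.2969×11.8 + 0.3617×65.3 + 0.1679×124.6 + 0.1735×284.8 = 97.4424 per 100,000.
Difference = 121.2955 − 97.4424 = 23.8532.

23.85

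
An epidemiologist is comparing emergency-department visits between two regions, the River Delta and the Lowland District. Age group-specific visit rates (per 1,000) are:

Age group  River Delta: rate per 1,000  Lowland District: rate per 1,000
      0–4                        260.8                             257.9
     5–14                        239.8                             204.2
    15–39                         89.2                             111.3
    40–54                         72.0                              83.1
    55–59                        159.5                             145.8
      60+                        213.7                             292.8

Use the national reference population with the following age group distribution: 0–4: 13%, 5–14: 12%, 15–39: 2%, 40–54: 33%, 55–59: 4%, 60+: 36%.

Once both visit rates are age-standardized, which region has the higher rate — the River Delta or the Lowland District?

Standard weights: 0.13, 0.12, 0.02, 0.33, 0.04, 0.36.
The River Delta: 0.1300×260.8 + 0.1200×239.8 + 0.0200×89.2 + 0.3300×72.0 + 0.0400×159.5 + 0.3600×213.7 = 171.5360 per 1,000.
The Lowland District: 0.1300×257.9 + 0.1200×204.2 + 0.0200×111.3 + 0.3300×83.1 + 0.0400×145.8 + 0.3600×292.8 = 198.9200 per 1,000.

Lowland District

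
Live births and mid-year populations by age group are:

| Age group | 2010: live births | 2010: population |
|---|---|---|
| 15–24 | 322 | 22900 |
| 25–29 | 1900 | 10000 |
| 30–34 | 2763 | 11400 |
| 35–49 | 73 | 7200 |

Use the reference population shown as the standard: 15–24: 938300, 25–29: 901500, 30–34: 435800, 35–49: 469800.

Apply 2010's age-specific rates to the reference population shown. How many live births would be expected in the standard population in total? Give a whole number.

Age-specific rates per 1000 for 2010: 14.061, 190.000, 242.368, 10.139.
Expected live births = Σ (standard pop × age-specific rate ÷ 1000)
= 938300×14.061/1000 + 901500×190.000/1000 + 435800×242.368/1000 + 469800×10.139/1000
= 13193.56 + 171285.00 + 105624.16 + 4763.25 = 294865.97.

294866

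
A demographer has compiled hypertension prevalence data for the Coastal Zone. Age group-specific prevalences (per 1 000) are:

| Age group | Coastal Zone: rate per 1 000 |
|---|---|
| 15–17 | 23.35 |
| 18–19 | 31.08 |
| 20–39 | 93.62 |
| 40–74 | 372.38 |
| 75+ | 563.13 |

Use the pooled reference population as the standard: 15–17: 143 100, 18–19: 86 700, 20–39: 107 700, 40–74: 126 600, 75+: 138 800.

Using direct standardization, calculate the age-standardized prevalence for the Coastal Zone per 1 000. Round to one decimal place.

Standard total = 602 900; weights = 0.2374, 0.1438, 0.1786, 0.2100, 0.2302.
Standardized rate: 0.2374×23.35 + 0.1438×31.08 + 0.1786×93.62 + 0.2100×372.38 + 0.2302×563.13 = 234.5740 per 1 000.

234.6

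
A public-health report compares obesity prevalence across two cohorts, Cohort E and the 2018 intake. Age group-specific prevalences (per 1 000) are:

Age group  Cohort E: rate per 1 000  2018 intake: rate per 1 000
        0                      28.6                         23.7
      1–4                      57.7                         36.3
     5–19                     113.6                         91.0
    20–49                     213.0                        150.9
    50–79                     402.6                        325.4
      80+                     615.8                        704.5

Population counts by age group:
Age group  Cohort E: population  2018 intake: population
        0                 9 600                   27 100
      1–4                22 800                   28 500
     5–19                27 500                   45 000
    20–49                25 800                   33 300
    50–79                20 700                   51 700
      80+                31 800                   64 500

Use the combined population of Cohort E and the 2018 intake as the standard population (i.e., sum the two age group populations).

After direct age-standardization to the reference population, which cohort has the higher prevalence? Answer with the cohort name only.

Cohort E

Combined standard total = 388 300; weights = 0.0945, 0.1321, 0.1867, 0.1522, 0.1865, 0.2480.
Cohort E: 0.0945×28.6 + 0.1321×57.7 + 0.1867×113.6 + 0.1522×213.0 + 0.1865×402.6 + 0.2480×615.8 = 291.7428 per 1 000.
The 2018 intake: 0.0945×23.7 + 0.1321×36.3 + 0.1867×91.0 + 0.1522×150.9 + 0.1865×325.4 + 0.2480×704.5 = 282.3847 per 1 000.
The crude rates (275.87 vs 292.12) would put the 2018 intake higher, but that reflects its age composition; once standardized to a common age structure, Cohort E has the higher underlying rate.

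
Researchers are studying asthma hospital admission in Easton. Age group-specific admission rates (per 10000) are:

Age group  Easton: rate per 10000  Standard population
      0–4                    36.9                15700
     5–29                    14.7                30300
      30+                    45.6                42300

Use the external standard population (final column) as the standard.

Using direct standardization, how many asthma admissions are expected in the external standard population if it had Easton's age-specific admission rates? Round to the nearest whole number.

295

Expected asthma admissions = Σ (standard pop × age-specific rate ÷ 10000)
= 15700×36.9/10000 + 30300×14.7/10000 + 42300×45.6/10000
= 57.93 + 44.54 + 192.89 = 295.36.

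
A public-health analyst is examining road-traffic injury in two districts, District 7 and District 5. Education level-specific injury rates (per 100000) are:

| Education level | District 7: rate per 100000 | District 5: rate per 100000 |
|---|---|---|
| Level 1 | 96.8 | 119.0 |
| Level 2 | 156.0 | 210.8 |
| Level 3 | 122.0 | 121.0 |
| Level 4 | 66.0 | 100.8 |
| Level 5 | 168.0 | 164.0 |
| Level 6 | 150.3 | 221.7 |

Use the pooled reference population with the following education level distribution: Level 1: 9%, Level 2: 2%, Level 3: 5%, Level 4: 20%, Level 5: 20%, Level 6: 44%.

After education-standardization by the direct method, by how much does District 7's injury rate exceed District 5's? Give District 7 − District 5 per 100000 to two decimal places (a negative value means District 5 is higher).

Standard weights: 0.09, 0.02, 0.05, 0.20, 0.20, 0.44.
District 7: 0.0900×96.8 + 0.0200×156.0 + 0.0500×122.0 + 0.2000×66.0 + 0.2000×168.0 + 0.4400×150.3 = 130.8640 per 100000.
District 5: 0.0900×119.0 + 0.0200×210.8 + 0.0500×121.0 + 0.2000×100.8 + 0.2000×164.0 + 0.4400×221.7 = 171.4840 per 100000.
Difference = 130.8640 − 171.4840 = -40.6200.

-40.62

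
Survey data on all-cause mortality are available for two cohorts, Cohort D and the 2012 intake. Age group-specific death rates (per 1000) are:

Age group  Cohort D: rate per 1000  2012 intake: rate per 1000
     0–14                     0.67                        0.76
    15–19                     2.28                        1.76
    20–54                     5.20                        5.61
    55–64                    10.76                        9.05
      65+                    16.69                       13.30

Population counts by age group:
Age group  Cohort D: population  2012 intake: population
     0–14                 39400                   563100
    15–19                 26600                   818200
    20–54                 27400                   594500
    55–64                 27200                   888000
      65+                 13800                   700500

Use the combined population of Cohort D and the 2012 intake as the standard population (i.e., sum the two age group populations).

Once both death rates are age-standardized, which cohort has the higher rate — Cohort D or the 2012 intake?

Cohort D

Combined standard total = 3698700; weights = 0.1629, 0.2284, 0.1681, 0.2474, 0.1931.
Cohort D: 0.1629×0.67 + 0.2284×2.28 + 0.1681×5.20 + 0.2474×10.76 + 0.1931×16.69 = 7.3899 per 1000.
The 2012 intake: 0.1629×0.76 + 0.2284×1.76 + 0.1681×5.61 + 0.2474×9.05 + 0.1931×13.30 = 6.2769 per 1000.
The crude rates (5.60 vs 6.33) would put the 2012 intake higher, but that reflects its age composition; once standardized to a common age structure, Cohort D has the higher underlying rate.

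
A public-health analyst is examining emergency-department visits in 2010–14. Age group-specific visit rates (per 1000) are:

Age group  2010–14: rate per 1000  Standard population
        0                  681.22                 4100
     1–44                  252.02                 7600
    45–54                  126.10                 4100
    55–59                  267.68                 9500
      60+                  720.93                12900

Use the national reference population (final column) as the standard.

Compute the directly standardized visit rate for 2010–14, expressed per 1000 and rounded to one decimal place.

Standard total = 38200; weights = 0.1073, 0.1990, 0.1073, 0.2487, 0.3377.
Standardized rate: 0.1073×681.22 + 0.1990×252.02 + 0.1073×126.10 + 0.2487×267.68 + 0.3377×720.93 = 446.8147 per 1000.

446.8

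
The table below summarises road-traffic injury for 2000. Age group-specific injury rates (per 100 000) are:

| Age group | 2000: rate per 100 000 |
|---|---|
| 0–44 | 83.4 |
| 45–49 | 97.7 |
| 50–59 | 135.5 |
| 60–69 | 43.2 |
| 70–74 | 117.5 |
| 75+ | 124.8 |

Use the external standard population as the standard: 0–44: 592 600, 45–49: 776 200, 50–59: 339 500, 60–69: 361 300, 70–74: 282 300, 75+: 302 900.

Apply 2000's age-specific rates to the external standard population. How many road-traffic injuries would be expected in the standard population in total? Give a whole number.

Expected road-traffic injuries = Σ (standard pop × age-specific rate ÷ 100 000)
= 592 600×83.4/100 000 + 776 200×97.7/100 000 + 339 500×135.5/100 000 + 361 300×43.2/100 000 + 282 300×117.5/100 000 + 302 900×124.8/100 000
= 494.23 + 758.35 + 460.02 + 156.08 + 331.70 + 378.02 = 2578.40.

2578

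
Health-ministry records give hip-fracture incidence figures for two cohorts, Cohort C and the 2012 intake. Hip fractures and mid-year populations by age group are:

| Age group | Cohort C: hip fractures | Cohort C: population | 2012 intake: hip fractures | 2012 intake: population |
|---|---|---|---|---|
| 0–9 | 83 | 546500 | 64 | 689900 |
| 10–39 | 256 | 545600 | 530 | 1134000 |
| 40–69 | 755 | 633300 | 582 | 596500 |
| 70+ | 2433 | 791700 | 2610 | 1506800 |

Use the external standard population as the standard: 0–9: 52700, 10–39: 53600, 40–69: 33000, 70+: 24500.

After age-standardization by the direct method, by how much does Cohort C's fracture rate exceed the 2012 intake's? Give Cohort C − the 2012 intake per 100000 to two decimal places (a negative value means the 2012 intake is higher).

26.38

Age-specific rates per 100000 for Cohort C: 15.19, 46.92, 119.22, 307.31.
For the 2012 intake: 9.28, 46.74, 97.57, 173.21.
Standard total = 163800; weights = 0.3217, 0.3272, 0.2015, 0.1496.
Cohort C: 0.3217×15.19 + 0.3272×46.92 + 0.2015×119.22 + 0.1496×307.31 = 90.2239 per 100000.
The 2012 intake: 0.3217×9.28 + 0.3272×46.74 + 0.2015×97.57 + 0.1496×173.21 = 63.8434 per 100000.
Difference = 90.2239 − 63.8434 = 26.3805.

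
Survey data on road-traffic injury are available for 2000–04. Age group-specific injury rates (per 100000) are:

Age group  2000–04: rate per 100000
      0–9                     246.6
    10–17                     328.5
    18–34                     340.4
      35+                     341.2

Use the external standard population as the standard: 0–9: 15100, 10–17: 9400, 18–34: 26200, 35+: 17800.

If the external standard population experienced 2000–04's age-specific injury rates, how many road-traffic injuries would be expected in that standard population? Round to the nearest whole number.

218

Expected road-traffic injuries = Σ (standard pop × age-specific rate ÷ 100000)
= 15100×246.6/100000 + 9400×328.5/100000 + 26200×340.4/100000 + 17800×341.2/100000
= 37.24 + 30.88 + 89.18 + 60.73 = 218.03.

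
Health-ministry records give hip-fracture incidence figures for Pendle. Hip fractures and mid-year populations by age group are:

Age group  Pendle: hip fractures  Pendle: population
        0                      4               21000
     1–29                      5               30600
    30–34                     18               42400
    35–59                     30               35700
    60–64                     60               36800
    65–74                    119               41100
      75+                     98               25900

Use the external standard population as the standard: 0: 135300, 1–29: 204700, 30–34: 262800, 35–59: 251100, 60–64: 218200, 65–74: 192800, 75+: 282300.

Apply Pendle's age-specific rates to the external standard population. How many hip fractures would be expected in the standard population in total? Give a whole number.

2364

Age-specific rates per 100000 for Pendle: 19.05, 16.34, 42.45, 84.03, 163.04, 289.54, 378.38.
Expected hip fractures = Σ (standard pop × age-specific rate ÷ 100000)
= 135300×19.05/100000 + 204700×16.34/100000 + 262800×42.45/100000 + 251100×84.03/100000 + 218200×163.04/100000 + 192800×289.54/100000 + 282300×378.38/100000
= 25.77 + 33.45 + 111.57 + 211.01 + 355.76 + 558.23 + 1068.16 = 2363.95.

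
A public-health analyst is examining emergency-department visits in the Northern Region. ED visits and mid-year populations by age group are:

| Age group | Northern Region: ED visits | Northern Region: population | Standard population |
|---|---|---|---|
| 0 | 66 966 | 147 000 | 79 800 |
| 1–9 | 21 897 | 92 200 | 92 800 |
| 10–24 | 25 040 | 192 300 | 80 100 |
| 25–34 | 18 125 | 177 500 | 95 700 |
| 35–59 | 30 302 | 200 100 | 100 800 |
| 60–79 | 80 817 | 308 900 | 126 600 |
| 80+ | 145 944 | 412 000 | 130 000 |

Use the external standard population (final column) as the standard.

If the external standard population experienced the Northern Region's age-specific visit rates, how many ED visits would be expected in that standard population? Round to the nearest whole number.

173032

Age-specific rates per 1 000 for the Northern Region: 455.551, 237.495, 130.213, 102.113, 151.434, 261.628, 354.233.
Expected ED visits = Σ (standard pop × age-specific rate ÷ 1 000)
= 79 800×455.551/1 000 + 92 800×237.495/1 000 + 80 100×130.213/1 000 + 95 700×102.113/1 000 + 100 800×151.434/1 000 + 126 600×261.628/1 000 + 130 000×354.233/1 000
= 36352.97 + 22039.50 + 10430.08 + 9772.18 + 15264.58 + 33122.15 + 46050.29 = 173031.75.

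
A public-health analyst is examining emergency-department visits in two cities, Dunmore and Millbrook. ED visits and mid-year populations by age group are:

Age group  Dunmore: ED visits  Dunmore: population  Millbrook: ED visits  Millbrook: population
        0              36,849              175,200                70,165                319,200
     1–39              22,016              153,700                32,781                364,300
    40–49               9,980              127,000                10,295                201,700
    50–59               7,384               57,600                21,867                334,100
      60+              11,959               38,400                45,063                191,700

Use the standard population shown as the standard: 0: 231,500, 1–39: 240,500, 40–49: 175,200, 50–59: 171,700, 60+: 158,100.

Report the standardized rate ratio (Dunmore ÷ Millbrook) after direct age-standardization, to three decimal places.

Age-specific rates per 1,000 for Dunmore: 210.325, 143.240, 78.583, 128.194, 311.432.
For Millbrook: 219.815, 89.984, 51.041, 65.450, 235.070.
Standard total = 977,000; weights = 0.2369, 0.2462, 0.1793, 0.1757, 0.1618.
Dunmore: 0.2369×210.325 + 0.2462×143.240 + 0.1793×78.583 + 0.1757×128.194 + 0.1618×311.432 = 172.1143 per 1,000.
Millbrook: 0.2369×219.815 + 0.2462×89.984 + 0.1793×51.041 + 0.1757×65.450 + 0.1618×235.070 = 132.9305 per 1,000.
Ratio = 172.1143 ÷ 132.9305 = 1.29477.

1.295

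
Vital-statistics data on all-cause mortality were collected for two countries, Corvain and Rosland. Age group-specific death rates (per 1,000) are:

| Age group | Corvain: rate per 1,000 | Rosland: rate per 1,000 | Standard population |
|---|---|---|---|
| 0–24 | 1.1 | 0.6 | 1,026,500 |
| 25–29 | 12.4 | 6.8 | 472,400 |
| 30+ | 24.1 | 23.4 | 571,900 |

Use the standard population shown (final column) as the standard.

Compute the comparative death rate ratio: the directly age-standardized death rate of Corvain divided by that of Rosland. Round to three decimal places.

Standard total = 2,070,800; weights = 0.4957, 0.2281, 0.2762.
Corvain: 0.4957×1.1 + 0.2281×12.4 + 0.2762×24.1 = 10.0298 per 1,000.
Rosland: 0.4957×0.6 + 0.2281×6.8 + 0.2762×23.4 = 8.3111 per 1,000.
Ratio = 10.0298 ÷ 8.3111 = 1.20679.

1.207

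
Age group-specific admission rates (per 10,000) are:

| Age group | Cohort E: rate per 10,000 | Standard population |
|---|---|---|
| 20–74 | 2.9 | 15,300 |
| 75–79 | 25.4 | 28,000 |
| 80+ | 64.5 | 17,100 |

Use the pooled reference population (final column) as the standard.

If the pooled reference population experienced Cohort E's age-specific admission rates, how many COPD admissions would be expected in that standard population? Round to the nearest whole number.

Expected COPD admissions = Σ (standard pop × age-specific rate ÷ 10,000)
= 15,300×2.9/10,000 + 28,000×25.4/10,000 + 17,100×64.5/10,000
= 4.44 + 71.12 + 110.30 = 185.85.

186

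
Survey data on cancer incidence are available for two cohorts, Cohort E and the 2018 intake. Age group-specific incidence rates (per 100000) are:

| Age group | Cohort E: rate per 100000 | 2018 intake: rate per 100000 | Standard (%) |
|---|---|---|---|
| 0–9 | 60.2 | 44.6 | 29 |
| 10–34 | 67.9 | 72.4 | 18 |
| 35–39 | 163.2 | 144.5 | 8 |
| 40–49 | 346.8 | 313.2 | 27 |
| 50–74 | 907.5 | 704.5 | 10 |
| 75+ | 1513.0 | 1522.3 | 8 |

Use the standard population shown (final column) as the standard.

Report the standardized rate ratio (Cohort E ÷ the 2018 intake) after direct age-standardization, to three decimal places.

Standard weights: 0.29, 0.18, 0.08, 0.27, 0.10, 0.08.
Cohort E: 0.2900×60.2 + 0.1800×67.9 + 0.0800×163.2 + 0.2700×346.8 + 0.1000×907.5 + 0.0800×1513.0 = 348.1620 per 100000.
The 2018 intake: 0.2900×44.6 + 0.1800×72.4 + 0.0800×144.5 + 0.2700×313.2 + 0.1000×704.5 + 0.0800×1522.3 = 314.3240 per 100000.
Ratio = 348.1620 ÷ 314.3240 = 1.10765.

1.108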